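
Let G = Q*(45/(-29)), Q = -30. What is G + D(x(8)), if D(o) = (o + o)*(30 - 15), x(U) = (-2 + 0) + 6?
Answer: 4830/29 ≈ 166.55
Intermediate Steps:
G = 1350/29 (G = -1350/(-29) = -1350*(-1)/29 = -30*(-45/29) = 1350/29 ≈ 46.552)
x(U) = 4 (x(U) = -2 + 6 = 4)
D(o) = 30*o (D(o) = (2*o)*15 = 30*o)
G + D(x(8)) = 1350/29 + 30*4 = 1350/29 + 120 = 4830/29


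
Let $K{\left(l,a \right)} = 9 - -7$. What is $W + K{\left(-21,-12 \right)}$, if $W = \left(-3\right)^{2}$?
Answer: $25$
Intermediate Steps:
$K{\left(l,a \right)} = 16$ ($K{\left(l,a \right)} = 9 + 7 = 16$)
$W = 9$
$W + K{\left(-21,-12 \right)} = 9 + 16 = 25$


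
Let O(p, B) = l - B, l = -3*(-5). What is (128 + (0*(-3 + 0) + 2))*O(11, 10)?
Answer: 650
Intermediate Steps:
l = 15
O(p, B) = 15 - B
(128 + (0*(-3 + 0) + 2))*O(11, 10) = (128 + (0*(-3 + 0) + 2))*(15 - 1*10) = (128 + (0*(-3) + 2))*(15 - 10) = (128 + (0 + 2))*5 = (128 + 2)*5 = 130*5 = 650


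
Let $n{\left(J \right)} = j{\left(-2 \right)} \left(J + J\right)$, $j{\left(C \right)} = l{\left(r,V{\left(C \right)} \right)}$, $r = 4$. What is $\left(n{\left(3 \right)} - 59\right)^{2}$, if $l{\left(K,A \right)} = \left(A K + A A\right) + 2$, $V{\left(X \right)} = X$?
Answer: $5041$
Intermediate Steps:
$l{\left(K,A \right)} = 2 + A^{2} + A K$ ($l{\left(K,A \right)} = \left(A K + A^{2}\right) + 2 = \left(A^{2} + A K\right) + 2 = 2 + A^{2} + A K$)
$j{\left(C \right)} = 2 + C^{2} + 4 C$ ($j{\left(C \right)} = 2 + C^{2} + C 4 = 2 + C^{2} + 4 C$)
$n{\left(J \right)} = - 4 J$ ($n{\left(J \right)} = \left(2 + \left(-2\right)^{2} + 4 \left(-2\right)\right) \left(J + J\right) = \left(2 + 4 - 8\right) 2 J = - 2 \cdot 2 J = - 4 J$)
$\left(n{\left(3 \right)} - 59\right)^{2} = \left(\left(-4\right) 3 - 59\right)^{2} = \left(-12 - 59\right)^{2} = \left(-71\right)^{2} = 5041$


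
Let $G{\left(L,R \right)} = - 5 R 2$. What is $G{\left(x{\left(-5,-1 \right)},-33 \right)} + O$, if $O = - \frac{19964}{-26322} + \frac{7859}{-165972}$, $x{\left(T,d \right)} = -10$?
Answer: $\frac{240797090855}{728119164} \approx 330.71$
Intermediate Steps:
$G{\left(L,R \right)} = - 10 R$
$O = \frac{517766735}{728119164}$ ($O = \left(-19964\right) \left(- \frac{1}{26322}\right) + 7859 \left(- \frac{1}{165972}\right) = \frac{9982}{13161} - \frac{7859}{165972} = \frac{517766735}{728119164} \approx 0.7111$)
$G{\left(x{\left(-5,-1 \right)},-33 \right)} + O = \left(-10\right) \left(-33\right) + \frac{517766735}{728119164} = 330 + \frac{517766735}{728119164} = \frac{240797090855}{728119164}$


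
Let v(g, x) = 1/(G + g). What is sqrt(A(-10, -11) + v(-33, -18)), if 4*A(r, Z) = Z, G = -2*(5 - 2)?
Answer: I*sqrt(16887)/78 ≈ 1.666*I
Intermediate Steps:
G = -6 (G = -2*3 = -6)
A(r, Z) = Z/4
v(g, x) = 1/(-6 + g)
sqrt(A(-10, -11) + v(-33, -18)) = sqrt((1/4)*(-11) + 1/(-6 - 33)) = sqrt(-11/4 + 1/(-39)) = sqrt(-11/4 - 1/39) = sqrt(-433/156) = I*sqrt(16887)/78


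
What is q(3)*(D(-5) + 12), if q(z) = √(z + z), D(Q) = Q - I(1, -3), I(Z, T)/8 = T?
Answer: 31*√6 ≈ 75.934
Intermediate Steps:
I(Z, T) = 8*T
D(Q) = 24 + Q (D(Q) = Q - 8*(-3) = Q - 1*(-24) = Q + 24 = 24 + Q)
q(z) = √2*√z (q(z) = √(2*z) = √2*√z)
q(3)*(D(-5) + 12) = (√2*√3)*((24 - 5) + 12) = √6*(19 + 12) = √6*31 = 31*√6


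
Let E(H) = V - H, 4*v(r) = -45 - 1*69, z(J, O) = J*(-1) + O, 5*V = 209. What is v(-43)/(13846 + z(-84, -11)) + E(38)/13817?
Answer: -3408923/1923188230 ≈ -0.0017725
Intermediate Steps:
V = 209/5 (V = (⅕)*209 = 209/5 ≈ 41.800)
z(J, O) = O - J (z(J, O) = -J + O = O - J)
v(r) = -57/2 (v(r) = (-45 - 1*69)/4 = (-45 - 69)/4 = (¼)*(-114) = -57/2)
E(H) = 209/5 - H
v(-43)/(13846 + z(-84, -11)) + E(38)/13817 = -57/(2*(13846 + (-11 - 1*(-84)))) + (209/5 - 1*38)/13817 = -57/(2*(13846 + (-11 + 84))) + (209/5 - 38)*(1/13817) = -57/(2*(13846 + 73)) + (19/5)*(1/13817) = -57/2/13919 + 19/69085 = -57/2*1/13919 + 19/69085 = -57/27838 + 19/69085 = -3408923/1923188230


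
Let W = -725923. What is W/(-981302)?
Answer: 725923/981302 ≈ 0.73975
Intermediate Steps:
W/(-981302) = -725923/(-981302) = -725923*(-1/981302) = 725923/981302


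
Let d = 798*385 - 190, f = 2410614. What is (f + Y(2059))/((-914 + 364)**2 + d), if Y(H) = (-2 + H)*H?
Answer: 6645977/609540 ≈ 10.903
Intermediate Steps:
d = 307040 (d = 307230 - 190 = 307040)
Y(H) = H*(-2 + H)
(f + Y(2059))/((-914 + 364)**2 + d) = (2410614 + 2059*(-2 + 2059))/((-914 + 364)**2 + 307040) = (2410614 + 2059*2057)/((-550)**2 + 307040) = (2410614 + 4235363)/(302500 + 307040) = 6645977/609540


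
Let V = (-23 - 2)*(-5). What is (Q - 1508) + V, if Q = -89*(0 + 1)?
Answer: -1472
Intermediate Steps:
Q = -89 (Q = -89*1 = -89)
V = 125 (V = -25*(-5) = 125)
(Q - 1508) + V = (-89 - 1508) + 125 = -1597 + 125 = -1472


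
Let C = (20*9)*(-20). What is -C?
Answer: 3600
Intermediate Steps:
C = -3600 (C = 180*(-20) = -3600)
-C = -1*(-3600) = 3600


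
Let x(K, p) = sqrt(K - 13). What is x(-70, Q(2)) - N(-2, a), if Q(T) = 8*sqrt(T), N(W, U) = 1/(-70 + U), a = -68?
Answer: 1/138 + I*sqrt(83) ≈ 0.0072464 + 9.1104*I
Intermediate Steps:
x(K, p) = sqrt(-13 + K)
x(-70, Q(2)) - N(-2, a) = sqrt(-13 - 70) - 1/(-70 - 68) = sqrt(-83) - 1/(-138) = I*sqrt(83) - 1*(-1/138) = I*sqrt(83) + 1/138 = 1/138 + I*sqrt(83)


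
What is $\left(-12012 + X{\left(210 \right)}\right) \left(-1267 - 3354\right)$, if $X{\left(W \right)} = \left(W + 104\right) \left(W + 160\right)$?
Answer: $-481360328$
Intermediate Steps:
$X{\left(W \right)} = \left(104 + W\right) \left(160 + W\right)$
$\left(-12012 + X{\left(210 \right)}\right) \left(-1267 - 3354\right) = \left(-12012 + \left(16640 + 210^{2} + 264 \cdot 210\right)\right) \left(-1267 - 3354\right) = \left(-12012 + \left(16640 + 44100 + 55440\right)\right) \left(-4621\right) = \left(-12012 + 116180\right) \left(-4621\right) = 104168 \left(-4621\right) = -481360328$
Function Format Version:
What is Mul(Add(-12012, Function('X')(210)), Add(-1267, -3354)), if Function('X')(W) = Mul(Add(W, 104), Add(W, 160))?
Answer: -481360328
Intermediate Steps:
Function('X')(W) = Mul(Add(104, W), Add(160, W))
Mul(Add(-12012, Function('X')(210)), Add(-1267, -3354)) = Mul(Add(-12012, Add(16640, Pow(210, 2), Mul(264, 210))), Add(-1267, -3354)) = Mul(Add(-12012, Add(16640, 44100, 55440)), -4621) = Mul(Add(-12012, 116180), -4621) = Mul(104168, -4621) = -481360328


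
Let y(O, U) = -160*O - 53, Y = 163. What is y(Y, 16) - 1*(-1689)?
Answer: -24444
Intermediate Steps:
y(O, U) = -53 - 160*O
y(Y, 16) - 1*(-1689) = (-53 - 160*163) - 1*(-1689) = (-53 - 26080) + 1689 = -26133 + 1689 = -24444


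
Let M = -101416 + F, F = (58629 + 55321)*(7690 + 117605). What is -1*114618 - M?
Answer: -14277378452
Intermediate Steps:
F = 14277365250 (F = 113950*125295 = 14277365250)
M = 14277263834 (M = -101416 + 14277365250 = 14277263834)
-1*114618 - M = -1*114618 - 1*14277263834 = -114618 - 14277263834 = -14277378452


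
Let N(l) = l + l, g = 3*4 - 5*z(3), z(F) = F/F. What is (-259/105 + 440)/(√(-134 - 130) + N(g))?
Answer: 45941/3450 - 6563*I*√66/3450 ≈ 13.316 - 15.455*I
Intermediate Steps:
z(F) = 1
g = 7 (g = 3*4 - 5*1 = 12 - 5 = 7)
N(l) = 2*l
(-259/105 + 440)/(√(-134 - 130) + N(g)) = (-259/105 + 440)/(√(-134 - 130) + 2*7) = (-259*1/105 + 440)/(√(-264) + 14) = (-37/15 + 440)/(2*I*√66 + 14) = 6563/(15*(14 + 2*I*√66))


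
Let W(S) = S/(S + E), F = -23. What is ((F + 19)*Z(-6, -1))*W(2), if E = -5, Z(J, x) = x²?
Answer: 8/3 ≈ 2.6667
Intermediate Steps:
W(S) = S/(-5 + S) (W(S) = S/(S - 5) = S/(-5 + S))
((F + 19)*Z(-6, -1))*W(2) = ((-23 + 19)*(-1)²)*(2/(-5 + 2)) = (-4*1)*(2/(-3)) = -8*(-1)/3 = -4*(-⅔) = 8/3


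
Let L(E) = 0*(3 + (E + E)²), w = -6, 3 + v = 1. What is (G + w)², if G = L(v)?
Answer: 36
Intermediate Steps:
v = -2 (v = -3 + 1 = -2)
L(E) = 0 (L(E) = 0*(3 + (2*E)²) = 0*(3 + 4*E²) = 0)
G = 0
(G + w)² = (0 - 6)² = (-6)² = 36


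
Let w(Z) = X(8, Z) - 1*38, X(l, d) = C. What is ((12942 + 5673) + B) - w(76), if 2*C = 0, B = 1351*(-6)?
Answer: 10547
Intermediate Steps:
B = -8106
C = 0 (C = (½)*0 = 0)
X(l, d) = 0
w(Z) = -38 (w(Z) = 0 - 1*38 = 0 - 38 = -38)
((12942 + 5673) + B) - w(76) = ((12942 + 5673) - 8106) - 1*(-38) = (18615 - 8106) + 38 = 10509 + 38 = 10547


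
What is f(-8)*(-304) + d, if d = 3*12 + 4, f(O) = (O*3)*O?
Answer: -58328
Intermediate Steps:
f(O) = 3*O² (f(O) = (3*O)*O = 3*O²)
d = 40 (d = 36 + 4 = 40)
f(-8)*(-304) + d = (3*(-8)²)*(-304) + 40 = (3*64)*(-304) + 40 = 192*(-304) + 40 = -58368 + 40 = -58328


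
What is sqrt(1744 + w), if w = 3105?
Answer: sqrt(4849) ≈ 69.635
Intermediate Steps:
sqrt(1744 + w) = sqrt(1744 + 3105) = sqrt(4849)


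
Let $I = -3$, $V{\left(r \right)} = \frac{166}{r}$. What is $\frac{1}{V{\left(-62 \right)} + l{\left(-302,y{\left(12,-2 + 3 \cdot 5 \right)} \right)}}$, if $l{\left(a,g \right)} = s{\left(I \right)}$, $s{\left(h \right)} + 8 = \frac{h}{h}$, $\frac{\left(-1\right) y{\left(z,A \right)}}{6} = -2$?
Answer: $- \frac{31}{300} \approx -0.10333$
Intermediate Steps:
$y{\left(z,A \right)} = 12$ ($y{\left(z,A \right)} = \left(-6\right) \left(-2\right) = 12$)
$s{\left(h \right)} = -7$ ($s{\left(h \right)} = -8 + \frac{h}{h} = -8 + 1 = -7$)
$l{\left(a,g \right)} = -7$
$\frac{1}{V{\left(-62 \right)} + l{\left(-302,y{\left(12,-2 + 3 \cdot 5 \right)} \right)}} = \frac{1}{\frac{166}{-62} - 7} = \frac{1}{166 \left(- \frac{1}{62}\right) - 7} = \frac{1}{- \frac{83}{31} - 7} = \frac{1}{- \frac{300}{31}} = - \frac{31}{300}$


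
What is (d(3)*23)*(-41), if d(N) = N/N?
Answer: -943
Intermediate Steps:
d(N) = 1
(d(3)*23)*(-41) = (1*23)*(-41) = 23*(-41) = -943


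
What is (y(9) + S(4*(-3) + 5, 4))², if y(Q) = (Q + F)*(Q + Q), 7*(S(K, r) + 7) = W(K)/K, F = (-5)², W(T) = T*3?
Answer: 17960644/49 ≈ 3.6654e+5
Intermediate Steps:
W(T) = 3*T
F = 25
S(K, r) = -46/7 (S(K, r) = -7 + ((3*K)/K)/7 = -7 + (⅐)*3 = -7 + 3/7 = -46/7)
y(Q) = 2*Q*(25 + Q) (y(Q) = (Q + 25)*(Q + Q) = (25 + Q)*(2*Q) = 2*Q*(25 + Q))
(y(9) + S(4*(-3) + 5, 4))² = (2*9*(25 + 9) - 46/7)² = (2*9*34 - 46/7)² = (612 - 46/7)² = (4238/7)² = 17960644/49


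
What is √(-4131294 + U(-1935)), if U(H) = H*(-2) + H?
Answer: I*√4129359 ≈ 2032.1*I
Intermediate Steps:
U(H) = -H (U(H) = -2*H + H = -H)
√(-4131294 + U(-1935)) = √(-4131294 - 1*(-1935)) = √(-4131294 + 1935) = √(-4129359) = I*√4129359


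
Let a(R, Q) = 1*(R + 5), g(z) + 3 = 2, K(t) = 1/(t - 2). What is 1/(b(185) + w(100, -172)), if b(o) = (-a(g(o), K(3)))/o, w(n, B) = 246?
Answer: 185/45506 ≈ 0.0040654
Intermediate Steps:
K(t) = 1/(-2 + t)
g(z) = -1 (g(z) = -3 + 2 = -1)
a(R, Q) = 5 + R (a(R, Q) = 1*(5 + R) = 5 + R)
b(o) = -4/o (b(o) = (-(5 - 1))/o = (-1*4)/o = -4/o)
1/(b(185) + w(100, -172)) = 1/(-4/185 + 246) = 1/(45506/185) = 185/45506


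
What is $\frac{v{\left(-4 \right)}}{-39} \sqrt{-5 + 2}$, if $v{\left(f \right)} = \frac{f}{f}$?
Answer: $- \frac{i \sqrt{3}}{39} \approx - 0.044412 i$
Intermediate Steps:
$v{\left(f \right)} = 1$
$\frac{v{\left(-4 \right)}}{-39} \sqrt{-5 + 2} = 1 \frac{1}{-39} \sqrt{-5 + 2} = 1 \left(- \frac{1}{39}\right) \sqrt{-3} = - \frac{i \sqrt{3}}{39}$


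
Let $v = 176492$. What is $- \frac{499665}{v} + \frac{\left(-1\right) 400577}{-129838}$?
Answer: $\frac{2911565807}{11457684148} \approx 0.25411$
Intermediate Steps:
$- \frac{499665}{v} + \frac{\left(-1\right) 400577}{-129838} = - \frac{499665}{176492} + \frac{\left(-1\right) 400577}{-129838} = \left(-499665\right) \frac{1}{176492} - - \frac{400577}{129838} = - \frac{499665}{176492} + \frac{400577}{129838} = \frac{2911565807}{11457684148}$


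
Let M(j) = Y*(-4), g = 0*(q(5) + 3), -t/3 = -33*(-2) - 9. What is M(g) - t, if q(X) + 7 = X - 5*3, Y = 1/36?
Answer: 1538/9 ≈ 170.89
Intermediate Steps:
Y = 1/36 ≈ 0.027778
q(X) = -22 + X (q(X) = -7 + (X - 5*3) = -7 + (X - 15) = -7 + (-15 + X) = -22 + X)
t = -171 (t = -3*(-33*(-2) - 9) = -3*(66 - 9) = -3*57 = -171)
g = 0 (g = 0*((-22 + 5) + 3) = 0*(-17 + 3) = 0*(-14) = 0)
M(j) = -⅑ (M(j) = (1/36)*(-4) = -⅑)
M(g) - t = -⅑ - 1*(-171) = -⅑ + 171 = 1538/9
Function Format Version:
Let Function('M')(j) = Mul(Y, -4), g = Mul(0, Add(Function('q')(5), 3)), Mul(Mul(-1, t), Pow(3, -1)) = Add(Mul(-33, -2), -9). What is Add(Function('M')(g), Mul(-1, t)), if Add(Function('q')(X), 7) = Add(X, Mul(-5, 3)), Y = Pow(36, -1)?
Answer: Rational(1538, 9) ≈ 170.89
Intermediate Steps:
Y = Rational(1, 36) ≈ 0.027778
Function('q')(X) = Add(-22, X) (Function('q')(X) = Add(-7, Add(X, Mul(-5, 3))) = Add(-7, Add(X, -15)) = Add(-7, Add(-15, X)) = Add(-22, X))
t = -171 (t = Mul(-3, Add(Mul(-33, -2), -9)) = Mul(-3, Add(66, -9)) = Mul(-3, 57) = -171)
g = 0 (g = Mul(0, Add(Add(-22, 5), 3)) = Mul(0, Add(-17, 3)) = Mul(0, -14) = 0)
Function('M')(j) = Rational(-1, 9) (Function('M')(j) = Mul(Rational(1, 36), -4) = Rational(-1, 9))
Add(Function('M')(g), Mul(-1, t)) = Add(Rational(-1, 9), Mul(-1, -171)) = Add(Rational(-1, 9), 171) = Rational(1538, 9)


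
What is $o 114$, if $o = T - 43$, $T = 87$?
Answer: $5016$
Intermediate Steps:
$o = 44$ ($o = 87 - 43 = 44$)
$o 114 = 44 \cdot 114 = 5016$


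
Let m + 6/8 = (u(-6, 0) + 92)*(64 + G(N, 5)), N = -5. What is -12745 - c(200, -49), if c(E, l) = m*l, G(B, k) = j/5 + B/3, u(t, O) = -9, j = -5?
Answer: 2839931/12 ≈ 2.3666e+5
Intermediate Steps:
G(B, k) = -1 + B/3 (G(B, k) = -5/5 + B/3 = -5*⅕ + B*(⅓) = -1 + B/3)
m = 61079/12 (m = -¾ + (-9 + 92)*(64 + (-1 + (⅓)*(-5))) = -¾ + 83*(64 + (-1 - 5/3)) = -¾ + 83*(64 - 8/3) = -¾ + 83*(184/3) = -¾ + 15272/3 = 61079/12 ≈ 5089.9)
c(E, l) = 61079*l/12
-12745 - c(200, -49) = -12745 - 61079*(-49)/12 = -12745 - 1*(-2992871/12) = -12745 + 2992871/12 = 2839931/12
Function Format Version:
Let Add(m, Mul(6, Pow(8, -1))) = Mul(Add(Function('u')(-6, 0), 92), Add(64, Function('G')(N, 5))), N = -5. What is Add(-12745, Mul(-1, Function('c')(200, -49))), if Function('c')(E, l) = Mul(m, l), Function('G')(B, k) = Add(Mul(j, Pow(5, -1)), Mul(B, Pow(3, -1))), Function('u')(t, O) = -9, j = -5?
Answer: Rational(2839931, 12) ≈ 2.3666e+5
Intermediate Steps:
Function('G')(B, k) = Add(-1, Mul(Rational(1, 3), B)) (Function('G')(B, k) = Add(Mul(-5, Pow(5, -1)), Mul(B, Pow(3, -1))) = Add(Mul(-5, Rational(1, 5)), Mul(B, Rational(1, 3))) = Add(-1, Mul(Rational(1, 3), B)))
m = Rational(61079, 12) (m = Add(Rational(-3, 4), Mul(Add(-9, 92), Add(64, Add(-1, Mul(Rational(1, 3), -5))))) = Add(Rational(-3, 4), Mul(83, Add(64, Add(-1, Rational(-5, 3))))) = Add(Rational(-3, 4), Mul(83, Add(64, Rational(-8, 3)))) = Add(Rational(-3, 4), Mul(83, Rational(184, 3))) = Add(Rational(-3, 4), Rational(15272, 3)) = Rational(61079, 12) ≈ 5089.9)
Function('c')(E, l) = Mul(Rational(61079, 12), l)
Add(-12745, Mul(-1, Function('c')(200, -49))) = Add(-12745, Mul(-1, Mul(Rational(61079, 12), -49))) = Add(-12745, Mul(-1, Rational(-2992871, 12))) = Add(-12745, Rational(2992871, 12)) = Rational(2839931, 12)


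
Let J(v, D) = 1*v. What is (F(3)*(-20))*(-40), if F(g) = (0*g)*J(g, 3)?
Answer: 0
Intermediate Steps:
J(v, D) = v
F(g) = 0 (F(g) = (0*g)*g = 0*g = 0)
(F(3)*(-20))*(-40) = (0*(-20))*(-40) = 0*(-40) = 0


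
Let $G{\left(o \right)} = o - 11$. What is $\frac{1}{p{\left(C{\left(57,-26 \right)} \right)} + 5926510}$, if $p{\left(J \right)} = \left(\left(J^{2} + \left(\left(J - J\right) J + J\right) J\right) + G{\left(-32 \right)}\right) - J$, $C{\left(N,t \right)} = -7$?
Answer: $\frac{1}{5926572} \approx 1.6873 \cdot 10^{-7}$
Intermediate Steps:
$G{\left(o \right)} = -11 + o$
$p{\left(J \right)} = -43 - J + 2 J^{2}$ ($p{\left(J \right)} = \left(\left(J^{2} + \left(\left(J - J\right) J + J\right) J\right) - 43\right) - J = \left(\left(J^{2} + \left(0 J + J\right) J\right) - 43\right) - J = \left(\left(J^{2} + \left(0 + J\right) J\right) - 43\right) - J = \left(\left(J^{2} + J J\right) - 43\right) - J = \left(\left(J^{2} + J^{2}\right) - 43\right) - J = \left(2 J^{2} - 43\right) - J = \left(-43 + 2 J^{2}\right) - J = -43 - J + 2 J^{2}$)
$\frac{1}{p{\left(C{\left(57,-26 \right)} \right)} + 5926510} = \frac{1}{\left(-43 - -7 + 2 \left(-7\right)^{2}\right) + 5926510} = \frac{1}{\left(-43 + 7 + 2 \cdot 49\right) + 5926510} = \frac{1}{\left(-43 + 7 + 98\right) + 5926510} = \frac{1}{62 + 5926510} = \frac{1}{5926572}$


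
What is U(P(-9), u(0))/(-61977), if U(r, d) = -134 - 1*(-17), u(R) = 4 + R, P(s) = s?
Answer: 39/20659 ≈ 0.0018878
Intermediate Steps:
U(r, d) = -117 (U(r, d) = -134 + 17 = -117)
U(P(-9), u(0))/(-61977) = -117/(-61977) = -117*(-1/61977) = 39/20659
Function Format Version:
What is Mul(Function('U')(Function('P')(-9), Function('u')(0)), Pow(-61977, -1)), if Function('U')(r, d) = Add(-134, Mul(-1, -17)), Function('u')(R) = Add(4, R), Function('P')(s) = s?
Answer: Rational(39, 20659) ≈ 0.0018878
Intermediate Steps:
Function('U')(r, d) = -117 (Function('U')(r, d) = Add(-134, 17) = -117)
Mul(Function('U')(Function('P')(-9), Function('u')(0)), Pow(-61977, -1)) = Mul(-117, Pow(-61977, -1)) = Mul(-117, Rational(-1, 61977)) = Rational(39, 20659)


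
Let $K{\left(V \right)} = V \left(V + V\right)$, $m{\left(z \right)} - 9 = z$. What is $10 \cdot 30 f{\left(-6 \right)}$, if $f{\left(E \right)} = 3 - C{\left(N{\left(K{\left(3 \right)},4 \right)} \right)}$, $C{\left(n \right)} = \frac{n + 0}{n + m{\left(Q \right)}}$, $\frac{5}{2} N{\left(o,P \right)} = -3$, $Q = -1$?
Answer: $\frac{16200}{17} \approx 952.94$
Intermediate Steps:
$m{\left(z \right)} = 9 + z$
$K{\left(V \right)} = 2 V^{2}$ ($K{\left(V \right)} = V 2 V = 2 V^{2}$)
$N{\left(o,P \right)} = - \frac{6}{5}$ ($N{\left(o,P \right)} = \frac{2}{5} \left(-3\right) = - \frac{6}{5}$)
$C{\left(n \right)} = \frac{n}{8 + n}$ ($C{\left(n \right)} = \frac{n + 0}{n + \left(9 - 1\right)} = \frac{n}{n + 8} = \frac{n}{8 + n}$)
$f{\left(E \right)} = \frac{54}{17}$ ($f{\left(E \right)} = 3 - - \frac{6}{5 \left(8 - \frac{6}{5}\right)} = 3 - - \frac{6}{5 \cdot \frac{34}{5}} = 3 - \left(- \frac{6}{5}\right) \frac{5}{34} = 3 - - \frac{3}{17} = 3 + \frac{3}{17} = \frac{54}{17}$)
$10 \cdot 30 f{\left(-6 \right)} = 10 \cdot 30 \cdot \frac{54}{17} = 300 \cdot \frac{54}{17} = \frac{16200}{17}$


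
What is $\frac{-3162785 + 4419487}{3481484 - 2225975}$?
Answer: $\frac{1256702}{1255509} \approx 1.0009$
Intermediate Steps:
$\frac{-3162785 + 4419487}{3481484 - 2225975} = \frac{1256702}{3481484 - 2225975} = \frac{1256702}{1255509}$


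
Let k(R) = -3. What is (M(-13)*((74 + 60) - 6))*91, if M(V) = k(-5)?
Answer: -34944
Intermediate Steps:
M(V) = -3
(M(-13)*((74 + 60) - 6))*91 = -3*((74 + 60) - 6)*91 = -3*(134 - 6)*91 = -3*128*91 = -384*91 = -34944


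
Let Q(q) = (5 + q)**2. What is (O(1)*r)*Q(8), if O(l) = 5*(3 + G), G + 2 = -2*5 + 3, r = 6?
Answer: -30420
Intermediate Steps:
G = -9 (G = -2 + (-2*5 + 3) = -2 + (-10 + 3) = -2 - 7 = -9)
O(l) = -30 (O(l) = 5*(3 - 9) = 5*(-6) = -30)
(O(1)*r)*Q(8) = (-30*6)*(5 + 8)**2 = -180*13**2 = -180*169 = -30420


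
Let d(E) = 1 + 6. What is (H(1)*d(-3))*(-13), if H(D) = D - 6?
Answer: 455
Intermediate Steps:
d(E) = 7
H(D) = -6 + D
(H(1)*d(-3))*(-13) = ((-6 + 1)*7)*(-13) = -5*7*(-13) = -35*(-13) = 455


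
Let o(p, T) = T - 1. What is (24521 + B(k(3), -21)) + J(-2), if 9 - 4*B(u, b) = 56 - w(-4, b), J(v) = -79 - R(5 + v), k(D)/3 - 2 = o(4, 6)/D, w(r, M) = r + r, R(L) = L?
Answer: 97701/4 ≈ 24425.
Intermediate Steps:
w(r, M) = 2*r
o(p, T) = -1 + T
k(D) = 6 + 15/D (k(D) = 6 + 3*((-1 + 6)/D) = 6 + 3*(5/D) = 6 + 15/D)
J(v) = -84 - v (J(v) = -79 - (5 + v) = -79 + (-5 - v) = -84 - v)
B(u, b) = -55/4 (B(u, b) = 9/4 - (56 - 2*(-4))/4 = 9/4 - (56 - 1*(-8))/4 = 9/4 - (56 + 8)/4 = 9/4 - ¼*64 = 9/4 - 16 = -55/4)
(24521 + B(k(3), -21)) + J(-2) = (24521 - 55/4) + (-84 - 1*(-2)) = 98029/4 + (-84 + 2) = 98029/4 - 82 = 97701/4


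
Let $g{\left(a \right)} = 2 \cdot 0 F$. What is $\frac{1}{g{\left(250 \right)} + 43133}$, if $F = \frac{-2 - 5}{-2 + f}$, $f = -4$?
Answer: $\frac{1}{43133} \approx 2.3184 \cdot 10^{-5}$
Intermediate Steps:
$F = \frac{7}{6}$ ($F = \frac{-2 - 5}{-2 - 4} = - \frac{7}{-6} = \left(-7\right) \left(- \frac{1}{6}\right) = \frac{7}{6} \approx 1.1667$)
$g{\left(a \right)} = 0$ ($g{\left(a \right)} = 2 \cdot 0 \cdot \frac{7}{6} = 0 \cdot \frac{7}{6} = 0$)
$\frac{1}{g{\left(250 \right)} + 43133} = \frac{1}{0 + 43133} = \frac{1}{43133}$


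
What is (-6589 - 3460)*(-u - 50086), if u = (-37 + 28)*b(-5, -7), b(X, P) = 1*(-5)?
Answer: 503766419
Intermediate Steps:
b(X, P) = -5
u = 45 (u = (-37 + 28)*(-5) = -9*(-5) = 45)
(-6589 - 3460)*(-u - 50086) = (-6589 - 3460)*(-1*45 - 50086) = -10049*(-45 - 50086) = -10049*(-50131) = 503766419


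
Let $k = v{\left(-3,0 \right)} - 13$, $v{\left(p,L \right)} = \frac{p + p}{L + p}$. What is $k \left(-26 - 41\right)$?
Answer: $737$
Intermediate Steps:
$v{\left(p,L \right)} = \frac{2 p}{L + p}$
$k = -11$ ($k = 2 \left(-3\right) \frac{1}{0 - 3} - 13 = 2 \left(-3\right) \frac{1}{-3} - 13 = 2 \left(-3\right) \left(- \frac{1}{3}\right) - 13 = 2 - 13 = -11$)
$k \left(-26 - 41\right) = - 11 \left(-26 - 41\right) = \left(-11\right) \left(-67\right) = 737$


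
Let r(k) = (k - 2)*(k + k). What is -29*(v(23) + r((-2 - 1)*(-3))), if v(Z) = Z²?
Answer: -18995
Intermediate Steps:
r(k) = 2*k*(-2 + k) (r(k) = (-2 + k)*(2*k) = 2*k*(-2 + k))
-29*(v(23) + r((-2 - 1)*(-3))) = -29*(23² + 2*((-2 - 1)*(-3))*(-2 + (-2 - 1)*(-3))) = -29*(529 + 2*(-3*(-3))*(-2 - 3*(-3))) = -29*(529 + 2*9*(-2 + 9)) = -29*(529 + 2*9*7) = -29*(529 + 126) = -29*655 = -18995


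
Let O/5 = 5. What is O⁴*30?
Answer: 11718750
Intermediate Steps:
O = 25 (O = 5*5 = 25)
O⁴*30 = 25⁴*30 = 390625*30 = 11718750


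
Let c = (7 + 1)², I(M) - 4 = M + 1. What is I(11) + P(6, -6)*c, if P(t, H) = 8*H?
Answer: -3056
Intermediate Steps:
I(M) = 5 + M (I(M) = 4 + (M + 1) = 4 + (1 + M) = 5 + M)
c = 64 (c = 8² = 64)
I(11) + P(6, -6)*c = (5 + 11) + (8*(-6))*64 = 16 - 48*64 = 16 - 3072 = -3056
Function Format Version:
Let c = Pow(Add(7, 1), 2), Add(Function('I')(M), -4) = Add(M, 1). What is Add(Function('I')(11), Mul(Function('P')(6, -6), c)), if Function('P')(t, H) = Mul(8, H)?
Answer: -3056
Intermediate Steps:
Function('I')(M) = Add(5, M) (Function('I')(M) = Add(4, Add(M, 1)) = Add(4, Add(1, M)) = Add(5, M))
c = 64 (c = Pow(8, 2) = 64)
Add(Function('I')(11), Mul(Function('P')(6, -6), c)) = Add(Add(5, 11), Mul(Mul(8, -6), 64)) = Add(16, Mul(-48, 64)) = Add(16, -3072) = -3056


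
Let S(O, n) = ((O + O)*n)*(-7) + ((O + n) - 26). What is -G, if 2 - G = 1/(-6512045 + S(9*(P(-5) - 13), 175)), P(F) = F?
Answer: -12230317/6115158 ≈ -2.0000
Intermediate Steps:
S(O, n) = -26 + O + n - 14*O*n (S(O, n) = ((2*O)*n)*(-7) + (-26 + O + n) = (2*O*n)*(-7) + (-26 + O + n) = -14*O*n + (-26 + O + n) = -26 + O + n - 14*O*n)
G = 12230317/6115158 (G = 2 - 1/(-6512045 + (-26 + 9*(-5 - 13) + 175 - 14*9*(-5 - 13)*175)) = 2 - 1/(-6512045 + (-26 + 9*(-18) + 175 - 14*9*(-18)*175)) = 2 - 1/(-6512045 + (-26 - 162 + 175 - 14*(-162)*175)) = 2 - 1/(-6512045 + (-26 - 162 + 175 + 396900)) = 2 - 1/(-6512045 + 396887) = 2 - 1/(-6115158) = 2 - 1*(-1/6115158) = 2 + 1/6115158 = 12230317/6115158 ≈ 2.0000)
-G = -1*12230317/6115158 = -12230317/6115158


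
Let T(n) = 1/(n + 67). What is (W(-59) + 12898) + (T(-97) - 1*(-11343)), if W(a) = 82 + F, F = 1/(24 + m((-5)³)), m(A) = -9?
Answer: 729691/30 ≈ 24323.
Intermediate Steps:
T(n) = 1/(67 + n)
F = 1/15 (F = 1/(24 - 9) = 1/15 ≈ 0.066667)
W(a) = 1231/15 (W(a) = 82 + 1/15 = 1231/15)
(W(-59) + 12898) + (T(-97) - 1*(-11343)) = (1231/15 + 12898) + (1/(67 - 97) - 1*(-11343)) = 194701/15 + (1/(-30) + 11343) = 194701/15 + (-1/30 + 11343) = 194701/15 + 340289/30 = 729691/30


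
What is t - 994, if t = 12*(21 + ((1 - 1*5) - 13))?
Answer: -946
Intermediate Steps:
t = 48 (t = 12*(21 + ((1 - 5) - 13)) = 12*(21 + (-4 - 13)) = 12*(21 - 17) = 12*4 = 48)
t - 994 = 48 - 994 = -946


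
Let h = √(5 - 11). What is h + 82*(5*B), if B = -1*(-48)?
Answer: 19680 + I*√6 ≈ 19680.0 + 2.4495*I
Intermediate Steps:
B = 48
h = I*√6 (h = √(-6) = I*√6 ≈ 2.4495*I)
h + 82*(5*B) = I*√6 + 82*(5*48) = I*√6 + 82*240 = I*√6 + 19680 = 19680 + I*√6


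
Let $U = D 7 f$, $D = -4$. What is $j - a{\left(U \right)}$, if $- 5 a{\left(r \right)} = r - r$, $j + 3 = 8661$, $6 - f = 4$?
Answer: $8658$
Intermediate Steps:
$f = 2$ ($f = 6 - 4 = 2$)
$j = 8658$ ($j = -3 + 8661 = 8658$)
$U = -56$ ($U = \left(-4\right) 7 \cdot 2 = \left(-28\right) 2 = -56$)
$a{\left(r \right)} = 0$ ($a{\left(r \right)} = - \frac{r - r}{5} = \left(- \frac{1}{5}\right) 0 = 0$)
$j - a{\left(U \right)} = 8658 - 0 = 8658 + 0 = 8658$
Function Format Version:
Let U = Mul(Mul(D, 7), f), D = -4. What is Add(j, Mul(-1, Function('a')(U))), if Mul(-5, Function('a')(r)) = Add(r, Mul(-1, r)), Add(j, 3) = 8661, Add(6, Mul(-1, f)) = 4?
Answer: 8658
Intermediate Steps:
f = 2 (f = Add(6, Mul(-1, 4)) = Add(6, -4) = 2)
j = 8658 (j = Add(-3, 8661) = 8658)
U = -56 (U = Mul(Mul(-4, 7), 2) = Mul(-28, 2) = -56)
Function('a')(r) = 0 (Function('a')(r) = Mul(Rational(-1, 5), Add(r, Mul(-1, r))) = Mul(Rational(-1, 5), 0) = 0)
Add(j, Mul(-1, Function('a')(U))) = Add(8658, Mul(-1, 0)) = Add(8658, 0) = 8658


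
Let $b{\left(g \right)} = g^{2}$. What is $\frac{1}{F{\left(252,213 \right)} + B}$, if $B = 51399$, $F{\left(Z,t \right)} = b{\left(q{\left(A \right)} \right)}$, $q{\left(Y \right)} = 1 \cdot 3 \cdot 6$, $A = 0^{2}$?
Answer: $\frac{1}{51723} \approx 1.9334 \cdot 10^{-5}$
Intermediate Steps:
$A = 0$
$q{\left(Y \right)} = 18$ ($q{\left(Y \right)} = 3 \cdot 6 = 18$)
$F{\left(Z,t \right)} = 324$ ($F{\left(Z,t \right)} = 18^{2} = 324$)
$\frac{1}{F{\left(252,213 \right)} + B} = \frac{1}{324 + 51399} = \frac{1}{51723}$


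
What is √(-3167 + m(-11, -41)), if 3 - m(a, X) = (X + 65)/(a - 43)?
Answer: 2*I*√7118/3 ≈ 56.245*I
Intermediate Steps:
m(a, X) = 3 - (65 + X)/(-43 + a) (m(a, X) = 3 - (X + 65)/(a - 43) = 3 - (65 + X)/(-43 + a))
√(-3167 + m(-11, -41)) = √(-3167 + (-194 - 1*(-41) + 3*(-11))/(-43 - 11)) = √(-3167 + (-194 + 41 - 33)/(-54)) = √(-3167 - 1/54*(-186)) = √(-3167 + 31/9) = √(-28472/9) = 2*I*√7118/3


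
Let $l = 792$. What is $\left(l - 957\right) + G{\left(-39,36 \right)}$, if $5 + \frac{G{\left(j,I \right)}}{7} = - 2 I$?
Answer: $-704$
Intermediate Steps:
$G{\left(j,I \right)} = -35 - 14 I$ ($G{\left(j,I \right)} = -35 + 7 \left(- 2 I\right) = -35 - 14 I$)
$\left(l - 957\right) + G{\left(-39,36 \right)} = \left(792 - 957\right) - 539 = -165 - 539 = -704$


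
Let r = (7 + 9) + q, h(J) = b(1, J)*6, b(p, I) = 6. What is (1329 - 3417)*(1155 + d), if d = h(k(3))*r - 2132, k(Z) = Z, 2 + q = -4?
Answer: 1288296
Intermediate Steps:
q = -6 (q = -2 - 4 = -6)
h(J) = 36 (h(J) = 6*6 = 36)
r = 10 (r = (7 + 9) - 6 = 16 - 6 = 10)
d = -1772 (d = 36*10 - 2132 = 360 - 2132 = -1772)
(1329 - 3417)*(1155 + d) = (1329 - 3417)*(1155 - 1772) = -2088*(-617) = 1288296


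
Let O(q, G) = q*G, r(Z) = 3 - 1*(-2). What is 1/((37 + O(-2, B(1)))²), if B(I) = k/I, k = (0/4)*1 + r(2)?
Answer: 1/729 ≈ 0.0013717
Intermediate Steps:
r(Z) = 5 (r(Z) = 3 + 2 = 5)
k = 5 (k = (0/4)*1 + 5 = (0*(¼))*1 + 5 = 0*1 + 5 = 0 + 5 = 5)
B(I) = 5/I
O(q, G) = G*q
1/((37 + O(-2, B(1)))²) = 1/((37 + (5/1)*(-2))²) = 1/((37 + (5*1)*(-2))²) = 1/((37 + 5*(-2))²) = 1/((37 - 10)²) = 1/(27²) = 1/729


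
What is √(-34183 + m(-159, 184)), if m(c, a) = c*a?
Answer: I*√63439 ≈ 251.87*I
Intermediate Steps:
m(c, a) = a*c
√(-34183 + m(-159, 184)) = √(-34183 + 184*(-159)) = √(-34183 - 29256) = √(-63439) = I*√63439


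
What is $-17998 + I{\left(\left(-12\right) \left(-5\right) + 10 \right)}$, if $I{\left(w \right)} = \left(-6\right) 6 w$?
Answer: $-20518$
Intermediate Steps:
$I{\left(w \right)} = - 36 w$
$-17998 + I{\left(\left(-12\right) \left(-5\right) + 10 \right)} = -17998 - 36 \left(\left(-12\right) \left(-5\right) + 10\right) = -17998 - 36 \left(60 + 10\right) = -17998 - 2520 = -20518$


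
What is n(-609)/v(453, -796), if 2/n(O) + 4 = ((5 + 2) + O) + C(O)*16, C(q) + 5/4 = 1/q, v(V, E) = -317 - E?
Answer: -609/91309375 ≈ -6.6696e-6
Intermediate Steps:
C(q) = -5/4 + 1/q
n(O) = 2/(-17 + O + 16/O) (n(O) = 2/(-4 + (((5 + 2) + O) + (-5/4 + 1/O)*16)) = 2/(-4 + ((7 + O) + (-20 + 16/O))) = 2/(-4 + (-13 + O + 16/O)) = 2/(-17 + O + 16/O))
n(-609)/v(453, -796) = (2*(-609)/(16 + (-609)**2 - 17*(-609)))/(-317 - 1*(-796)) = (2*(-609)/(16 + 370881 + 10353))/(-317 + 796) = (2*(-609)/381250)/479 = (2*(-609)*(1/381250))*(1/479) = -609/190625*1/479 = -609/91309375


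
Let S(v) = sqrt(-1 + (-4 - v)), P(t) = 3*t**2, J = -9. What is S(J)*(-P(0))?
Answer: 0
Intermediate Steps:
S(v) = sqrt(-5 - v)
S(J)*(-P(0)) = sqrt(-5 - 1*(-9))*(-3*0**2) = sqrt(-5 + 9)*(-3*0) = sqrt(4)*(-1*0) = 2*0 = 0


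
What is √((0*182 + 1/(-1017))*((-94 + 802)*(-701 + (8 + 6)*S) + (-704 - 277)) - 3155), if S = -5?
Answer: I*√33420202/113 ≈ 51.159*I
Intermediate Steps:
√((0*182 + 1/(-1017))*((-94 + 802)*(-701 + (8 + 6)*S) + (-704 - 277)) - 3155) = √((0*182 + 1/(-1017))*((-94 + 802)*(-701 + (8 + 6)*(-5)) + (-704 - 277)) - 3155) = √((0 - 1/1017)*(708*(-701 + 14*(-5)) - 981) - 3155) = √(-(708*(-701 - 70) - 981)/1017 - 3155) = √(-(708*(-771) - 981)/1017 - 3155) = √(-(-545868 - 981)/1017 - 3155) = √(-1/1017*(-546849) - 3155) = √(60761/113 - 3155) = √(-295754/113) = I*√33420202/113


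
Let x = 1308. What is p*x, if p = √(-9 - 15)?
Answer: 2616*I*√6 ≈ 6407.9*I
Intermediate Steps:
p = 2*I*√6 (p = √(-24) = 2*I*√6 ≈ 4.899*I)
p*x = (2*I*√6)*1308 = 2616*I*√6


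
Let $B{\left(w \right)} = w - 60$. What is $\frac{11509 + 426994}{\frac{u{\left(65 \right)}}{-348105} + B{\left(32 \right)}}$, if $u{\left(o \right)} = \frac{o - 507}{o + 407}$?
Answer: $- \frac{36024240488340}{2300277619} \approx -15661.0$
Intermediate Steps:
$u{\left(o \right)} = \frac{-507 + o}{407 + o}$
$B{\left(w \right)} = -60 + w$
$\frac{11509 + 426994}{\frac{u{\left(65 \right)}}{-348105} + B{\left(32 \right)}} = \frac{11509 + 426994}{\frac{\frac{1}{407 + 65} \left(-507 + 65\right)}{-348105} + \left(-60 + 32\right)} = \frac{438503}{\frac{1}{472} \left(-442\right) \left(- \frac{1}{348105}\right) - 28} = \frac{438503}{\left(- \frac{221}{236}\right) \left(- \frac{1}{348105}\right) - 28} = \frac{438503}{\frac{221}{82152780} - 28} = \frac{438503}{- \frac{2300277619}{82152780}} = 438503 \left(- \frac{82152780}{2300277619}\right) = - \frac{36024240488340}{2300277619}$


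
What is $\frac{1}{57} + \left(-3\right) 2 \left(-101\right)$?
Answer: $\frac{34543}{57} \approx 606.02$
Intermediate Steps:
$\frac{1}{57} + \left(-3\right) 2 \left(-101\right) = \frac{1}{57} - -606 = \frac{1}{57} + 606 = \frac{34543}{57}$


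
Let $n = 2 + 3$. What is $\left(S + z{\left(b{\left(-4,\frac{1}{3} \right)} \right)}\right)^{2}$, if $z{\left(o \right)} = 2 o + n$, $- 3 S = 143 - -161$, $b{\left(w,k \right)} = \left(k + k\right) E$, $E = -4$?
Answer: $\frac{93025}{9} \approx 10336.0$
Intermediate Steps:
$b{\left(w,k \right)} = - 8 k$ ($b{\left(w,k \right)} = \left(k + k\right) \left(-4\right) = 2 k \left(-4\right) = - 8 k$)
$n = 5$
$S = - \frac{304}{3}$ ($S = - \frac{143 - -161}{3} = - \frac{143 + 161}{3} = \left(- \frac{1}{3}\right) 304 = - \frac{304}{3} \approx -101.33$)
$z{\left(o \right)} = 5 + 2 o$ ($z{\left(o \right)} = 2 o + 5 = 5 + 2 o$)
$\left(S + z{\left(b{\left(-4,\frac{1}{3} \right)} \right)}\right)^{2} = \left(- \frac{304}{3} + \left(5 + 2 \left(- \frac{8}{3}\right)\right)\right)^{2} = \left(- \frac{304}{3} + \left(5 - \frac{16}{3}\right)\right)^{2} = \left(- \frac{304}{3} - \frac{1}{3}\right)^{2} = \left(- \frac{305}{3}\right)^{2} = \frac{93025}{9}$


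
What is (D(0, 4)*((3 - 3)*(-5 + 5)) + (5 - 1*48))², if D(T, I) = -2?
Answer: 1849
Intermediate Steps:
(D(0, 4)*((3 - 3)*(-5 + 5)) + (5 - 1*48))² = (-2*(3 - 3)*(-5 + 5) + (5 - 1*48))² = (-0*0 + (5 - 48))² = (-2*0 - 43)² = (0 - 43)² = (-43)² = 1849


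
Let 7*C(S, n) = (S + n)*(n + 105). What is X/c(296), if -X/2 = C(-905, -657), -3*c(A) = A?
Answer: 646668/259 ≈ 2496.8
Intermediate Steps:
C(S, n) = (105 + n)*(S + n)/7 (C(S, n) = ((S + n)*(n + 105))/7 = ((S + n)*(105 + n))/7 = ((105 + n)*(S + n))/7 = (105 + n)*(S + n)/7)
c(A) = -A/3
X = -1724448/7 (X = -2*(15*(-905) + 15*(-657) + (⅐)*(-657)² + (⅐)*(-905)*(-657)) = -2*(-13575 - 9855 + (⅐)*431649 + 594585/7) = -2*(-13575 - 9855 + 431649/7 + 594585/7) = -2*862224/7 = -1724448/7 ≈ -2.4635e+5)
X/c(296) = -1724448/(7*((-⅓*296))) = -1724448/(7*(-296/3)) = -1724448/7*(-3/296) = 646668/259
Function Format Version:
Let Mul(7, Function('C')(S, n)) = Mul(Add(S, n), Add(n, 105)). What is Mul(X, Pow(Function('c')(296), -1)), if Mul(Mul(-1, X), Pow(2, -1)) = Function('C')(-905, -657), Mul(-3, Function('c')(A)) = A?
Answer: Rational(646668, 259) ≈ 2496.8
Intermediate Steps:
Function('C')(S, n) = Mul(Rational(1, 7), Add(105, n), Add(S, n)) (Function('C')(S, n) = Mul(Rational(1, 7), Mul(Add(S, n), Add(n, 105))) = Mul(Rational(1, 7), Mul(Add(S, n), Add(105, n))) = Mul(Rational(1, 7), Mul(Add(105, n), Add(S, n))) = Mul(Rational(1, 7), Add(105, n), Add(S, n)))
Function('c')(A) = Mul(Rational(-1, 3), A)
X = Rational(-1724448, 7) (X = Mul(-2, Add(Mul(15, -905), Mul(15, -657), Mul(Rational(1, 7), Pow(-657, 2)), Mul(Rational(1, 7), -905, -657))) = Mul(-2, Add(-13575, -9855, Mul(Rational(1, 7), 431649), Rational(594585, 7))) = Mul(-2, Add(-13575, -9855, Rational(431649, 7), Rational(594585, 7))) = Mul(-2, Rational(862224, 7)) = Rational(-1724448, 7) ≈ -2.4635e+5)
Mul(X, Pow(Function('c')(296), -1)) = Mul(Rational(-1724448, 7), Pow(Mul(Rational(-1, 3), 296), -1)) = Mul(Rational(-1724448, 7), Pow(Rational(-296, 3), -1)) = Mul(Rational(-1724448, 7), Rational(-3, 296)) = Rational(646668, 259)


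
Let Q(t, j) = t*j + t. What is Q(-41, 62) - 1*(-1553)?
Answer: -1030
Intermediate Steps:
Q(t, j) = t + j*t (Q(t, j) = j*t + t = t + j*t)
Q(-41, 62) - 1*(-1553) = -41*(1 + 62) - 1*(-1553) = -41*63 + 1553 = -2583 + 1553 = -1030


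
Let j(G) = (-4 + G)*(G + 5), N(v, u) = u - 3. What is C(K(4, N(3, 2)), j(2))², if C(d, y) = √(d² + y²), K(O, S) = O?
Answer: 212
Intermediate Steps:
N(v, u) = -3 + u
j(G) = (-4 + G)*(5 + G)
C(K(4, N(3, 2)), j(2))² = (√(4² + (-20 + 2 + 2²)²))² = (√(16 + (-20 + 2 + 4)²))² = (√(16 + (-14)²))² = (√(16 + 196))² = (√212)² = (2*√53)² = 212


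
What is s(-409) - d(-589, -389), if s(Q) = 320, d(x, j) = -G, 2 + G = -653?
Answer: -335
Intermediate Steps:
G = -655 (G = -2 - 653 = -655)
d(x, j) = 655 (d(x, j) = -1*(-655) = 655)
s(-409) - d(-589, -389) = 320 - 1*655 = 320 - 655 = -335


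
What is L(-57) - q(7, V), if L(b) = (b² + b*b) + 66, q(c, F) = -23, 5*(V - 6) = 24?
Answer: 6587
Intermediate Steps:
V = 54/5 (V = 6 + (⅕)*24 = 6 + 24/5 = 54/5 ≈ 10.800)
L(b) = 66 + 2*b² (L(b) = (b² + b²) + 66 = 2*b² + 66 = 66 + 2*b²)
L(-57) - q(7, V) = (66 + 2*(-57)²) - 1*(-23) = (66 + 2*3249) + 23 = (66 + 6498) + 23 = 6564 + 23 = 6587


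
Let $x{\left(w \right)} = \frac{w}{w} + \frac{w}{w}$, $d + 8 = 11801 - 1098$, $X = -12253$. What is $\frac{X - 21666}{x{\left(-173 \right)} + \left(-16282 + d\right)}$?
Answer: $\frac{33919}{5585} \approx 6.0732$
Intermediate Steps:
$d = 10695$ ($d = -8 + \left(11801 - 1098\right) = -8 + 10703 = 10695$)
$x{\left(w \right)} = 2$ ($x{\left(w \right)} = 1 + 1 = 2$)
$\frac{X - 21666}{x{\left(-173 \right)} + \left(-16282 + d\right)} = \frac{-12253 - 21666}{2 + \left(-16282 + 10695\right)} = - \frac{33919}{2 - 5587} = - \frac{33919}{-5585} = \left(-33919\right) \left(- \frac{1}{5585}\right) = \frac{33919}{5585}$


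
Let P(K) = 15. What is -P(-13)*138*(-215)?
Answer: 445050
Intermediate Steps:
-P(-13)*138*(-215) = -15*138*(-215) = -2070*(-215) = -1*(-445050) = 445050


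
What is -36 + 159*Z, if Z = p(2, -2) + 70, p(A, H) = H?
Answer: 10776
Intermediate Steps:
Z = 68 (Z = -2 + 70 = 68)
-36 + 159*Z = -36 + 159*68 = -36 + 10812 = 10776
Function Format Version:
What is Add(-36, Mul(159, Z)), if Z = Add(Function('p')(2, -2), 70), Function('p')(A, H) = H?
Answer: 10776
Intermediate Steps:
Z = 68 (Z = Add(-2, 70) = 68)
Add(-36, Mul(159, Z)) = Add(-36, Mul(159, 68)) = Add(-36, 10812) = 10776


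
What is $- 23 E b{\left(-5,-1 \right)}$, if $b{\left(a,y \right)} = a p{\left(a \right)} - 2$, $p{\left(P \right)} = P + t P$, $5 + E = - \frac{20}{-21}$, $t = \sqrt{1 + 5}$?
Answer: $\frac{44965}{21} + \frac{48875 \sqrt{6}}{21} \approx 7842.1$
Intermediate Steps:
$t = \sqrt{6} \approx 2.4495$
$E = - \frac{85}{21}$ ($E = -5 - \frac{20}{-21} = -5 - - \frac{20}{21} = -5 + \frac{20}{21} = - \frac{85}{21} \approx -4.0476$)
$p{\left(P \right)} = P + P \sqrt{6}$ ($p{\left(P \right)} = P + \sqrt{6} P = P + P \sqrt{6}$)
$b{\left(a,y \right)} = -2 + a^{2} \left(1 + \sqrt{6}\right)$ ($b{\left(a,y \right)} = a a \left(1 + \sqrt{6}\right) - 2 = a^{2} \left(1 + \sqrt{6}\right) - 2 = -2 + a^{2} \left(1 + \sqrt{6}\right)$)
$- 23 E b{\left(-5,-1 \right)} = \left(-23\right) \left(- \frac{85}{21}\right) \left(-2 + \left(-5\right)^{2} \left(1 + \sqrt{6}\right)\right) = \frac{1955 \left(-2 + 25 \left(1 + \sqrt{6}\right)\right)}{21} = \frac{1955 \left(-2 + \left(25 + 25 \sqrt{6}\right)\right)}{21} = \frac{1955 \left(23 + 25 \sqrt{6}\right)}{21} = \frac{44965}{21} + \frac{48875 \sqrt{6}}{21}$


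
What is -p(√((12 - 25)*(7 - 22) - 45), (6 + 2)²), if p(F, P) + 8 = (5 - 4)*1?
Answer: 7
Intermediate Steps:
p(F, P) = -7 (p(F, P) = -8 + (5 - 4)*1 = -8 + 1*1 = -8 + 1 = -7)
-p(√((12 - 25)*(7 - 22) - 45), (6 + 2)²) = -1*(-7) = 7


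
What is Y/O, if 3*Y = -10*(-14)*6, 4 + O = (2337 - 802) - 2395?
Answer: -35/108 ≈ -0.32407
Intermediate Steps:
O = -864 (O = -4 + ((2337 - 802) - 2395) = -4 + (1535 - 2395) = -4 - 860 = -864)
Y = 280 (Y = (-10*(-14)*6)/3 = (140*6)/3 = (1/3)*840 = 280)
Y/O = 280/(-864) = 280*(-1/864) = -35/108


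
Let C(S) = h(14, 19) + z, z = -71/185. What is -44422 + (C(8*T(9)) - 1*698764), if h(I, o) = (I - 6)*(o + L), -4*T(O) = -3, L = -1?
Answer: -137462841/185 ≈ -7.4304e+5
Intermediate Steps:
T(O) = 3/4 (T(O) = -1/4*(-3) = 3/4)
h(I, o) = (-1 + o)*(-6 + I) (h(I, o) = (I - 6)*(o - 1) = (-6 + I)*(-1 + o) = (-1 + o)*(-6 + I))
z = -71/185 (z = -71*1/185 = -71/185 ≈ -0.38378)
C(S) = 26569/185 (C(S) = (6 - 1*14 - 6*19 + 14*19) - 71/185 = (6 - 14 - 114 + 266) - 71/185 = 144 - 71/185 = 26569/185)
-44422 + (C(8*T(9)) - 1*698764) = -44422 + (26569/185 - 1*698764) = -44422 + (26569/185 - 698764) = -44422 - 129244771/185 = -137462841/185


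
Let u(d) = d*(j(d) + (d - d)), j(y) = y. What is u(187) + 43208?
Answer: 78177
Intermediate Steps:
u(d) = d² (u(d) = d*(d + (d - d)) = d*(d + 0) = d*d = d²)
u(187) + 43208 = 187² + 43208 = 34969 + 43208 = 78177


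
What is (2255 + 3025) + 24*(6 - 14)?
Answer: 5088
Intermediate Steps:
(2255 + 3025) + 24*(6 - 14) = 5280 + 24*(-8) = 5280 - 192 = 5088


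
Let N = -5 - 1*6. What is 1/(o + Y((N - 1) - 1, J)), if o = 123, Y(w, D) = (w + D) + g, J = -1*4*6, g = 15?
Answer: 1/101 ≈ 0.0099010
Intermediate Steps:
N = -11 (N = -5 - 6 = -11)
J = -24 (J = -4*6 = -24)
Y(w, D) = 15 + D + w (Y(w, D) = (w + D) + 15 = (D + w) + 15 = 15 + D + w)
1/(o + Y((N - 1) - 1, J)) = 1/(123 + (15 - 24 + ((-11 - 1) - 1))) = 1/(123 + (15 - 24 + (-12 - 1))) = 1/(123 + (15 - 24 - 13)) = 1/(123 - 22) = 1/101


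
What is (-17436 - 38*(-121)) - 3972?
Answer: -16810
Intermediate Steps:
(-17436 - 38*(-121)) - 3972 = (-17436 + 4598) - 3972 = -12838 - 3972 = -16810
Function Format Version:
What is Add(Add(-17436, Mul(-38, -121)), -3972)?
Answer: -16810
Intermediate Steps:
Add(Add(-17436, Mul(-38, -121)), -3972) = Add(Add(-17436, 4598), -3972) = Add(-12838, -3972) = -16810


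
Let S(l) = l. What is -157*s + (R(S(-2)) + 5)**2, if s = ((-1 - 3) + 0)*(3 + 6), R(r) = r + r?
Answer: 5653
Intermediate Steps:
R(r) = 2*r
s = -36 (s = (-4 + 0)*9 = -4*9 = -36)
-157*s + (R(S(-2)) + 5)**2 = -157*(-36) + (2*(-2) + 5)**2 = 5652 + (-4 + 5)**2 = 5652 + 1**2 = 5652 + 1 = 5653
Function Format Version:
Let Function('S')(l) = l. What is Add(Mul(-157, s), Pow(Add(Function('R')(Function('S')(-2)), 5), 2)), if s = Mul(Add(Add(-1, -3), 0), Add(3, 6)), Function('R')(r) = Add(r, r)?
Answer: 5653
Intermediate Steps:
Function('R')(r) = Mul(2, r)
s = -36 (s = Mul(Add(-4, 0), 9) = Mul(-4, 9) = -36)
Add(Mul(-157, s), Pow(Add(Function('R')(Function('S')(-2)), 5), 2)) = Add(Mul(-157, -36), Pow(Add(Mul(2, -2), 5), 2)) = Add(5652, Pow(Add(-4, 5), 2)) = Add(5652, Pow(1, 2)) = Add(5652, 1) = 5653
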